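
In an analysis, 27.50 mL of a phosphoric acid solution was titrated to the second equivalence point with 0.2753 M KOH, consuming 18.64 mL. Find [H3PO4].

n(KOH) = 0.2753 x 0.01864 = 0.005132 mol.
At the second equivalence point, 2 mol OH^- react per mol H3PO4, so n(H3PO4) = 0.005132 / 2 = 0.002566 mol.
[H3PO4] = 0.002566 / 0.02750 L = 0.0933 M.

0.0933 M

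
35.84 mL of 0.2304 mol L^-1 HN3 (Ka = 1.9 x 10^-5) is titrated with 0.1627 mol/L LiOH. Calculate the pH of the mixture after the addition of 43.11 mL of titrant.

5.47

Initial n(HN3) = 0.2304 x 0.03584 = 0.008258 mol.
n(LiOH) added = 0.1627 x 0.04311 = 0.007014 mol, converting that many moles of HN3 to N3-.
Remaining n(HN3) = 0.001244 mol; n(N3-) = 0.007014 mol.
By Henderson-Hasselbalch, pH = pKa + log([A^-]/[HA]) = 4.72 + log(0.007014/0.001244) = 4.72 + (+0.75) = 5.47.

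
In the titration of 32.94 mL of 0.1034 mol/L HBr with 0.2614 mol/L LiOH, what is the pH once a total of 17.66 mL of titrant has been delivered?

n(acid) = 0.1034 x 0.03294 = 0.003406 mol; n(LiOH) added = 0.2614 x 0.01766 = 0.004616 mol.
Base is in excess by 0.004616 - 0.003406 = 0.001210 mol in a total volume of 0.05060 L.
[OH^-] = 0.001210/0.05060 = 0.02392 M, so pOH = 1.62 and pH = 14.00 - 1.62 = 12.38.

12.38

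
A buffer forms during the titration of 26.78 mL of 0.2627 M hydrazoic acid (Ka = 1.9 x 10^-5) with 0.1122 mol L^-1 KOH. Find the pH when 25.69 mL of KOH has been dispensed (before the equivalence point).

4.56

Initial n(HN3) = 0.2627 x 0.02678 = 0.007035 mol.
n(KOH) added = 0.1122 x 0.02569 = 0.002882 mol, converting that many moles of HN3 to N3-.
Remaining n(HN3) = 0.004153 mol; n(N3-) = 0.002882 mol.
By Henderson-Hasselbalch, pH = pKa + log([A^-]/[HA]) = 4.72 + log(0.002882/0.004153) = 4.72 + (-0.16) = 4.56.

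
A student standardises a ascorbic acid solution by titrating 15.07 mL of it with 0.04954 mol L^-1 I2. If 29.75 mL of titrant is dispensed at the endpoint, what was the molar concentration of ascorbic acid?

n(I2) = 0.04954 x 0.02975 = 0.001474 mol.
From the balanced equation, 1 mol I2 reacts with 1 mol ascorbic acid, so n(ascorbic acid) = 0.001474 x 1/1 = 0.001474 mol.
[ascorbic acid] = 0.001474 / 0.01507 L = 0.0978 M.

0.0978 M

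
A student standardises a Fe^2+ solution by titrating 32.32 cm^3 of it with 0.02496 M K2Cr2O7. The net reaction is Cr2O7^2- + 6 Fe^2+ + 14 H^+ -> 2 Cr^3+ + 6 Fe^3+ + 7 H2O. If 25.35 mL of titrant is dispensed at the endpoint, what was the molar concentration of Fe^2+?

n(K2Cr2O7) = 0.02496 x 0.02535 = 0.0006327 mol.
From the balanced equation, 1 mol K2Cr2O7 reacts with 6 mol Fe^2+, so n(Fe^2+) = 0.0006327 x 6/1 = 0.003796 mol.
[Fe^2+] = 0.003796 / 0.03232 L = 0.117 M.

0.117 M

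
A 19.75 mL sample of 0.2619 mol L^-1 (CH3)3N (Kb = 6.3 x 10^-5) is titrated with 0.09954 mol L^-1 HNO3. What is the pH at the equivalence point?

n((CH3)3N) = 0.2619 x 0.01975 = 0.005173 mol; V(HNO3) at equivalence = 0.005173/0.09954 = 0.05196 L.
At equivalence the base is fully converted to (CH3)3NH+; total volume = 0.07171 L, so [(CH3)3NH+] = 0.005173/0.07171 = 0.07213 M.
Ka((CH3)3NH+) = Kw/Kb = 1.0e-14 / 6.3 x 10^-5 = 1.59e-10.
[H^+] = sqrt(Ka x [(CH3)3NH+]) = sqrt(1.59e-10 x 0.07213) = 3.38e-6 M.
pH = -log(3.38e-6) = 5.47.

5.47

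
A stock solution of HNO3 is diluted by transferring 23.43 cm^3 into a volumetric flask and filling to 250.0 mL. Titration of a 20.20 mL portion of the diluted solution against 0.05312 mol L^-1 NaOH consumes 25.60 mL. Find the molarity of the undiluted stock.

n(NaOH) = 0.05312 x 0.02560 = 0.001360 mol.
n(HNO3) in the aliquot = 0.001360 mol.
[diluted HNO3] = 0.001360 / 0.02020 = 0.06732 M.
Dilution factor = 250.0/23.43 = 10.67, so [stock] = 0.06732 x 10.67 = 0.718 M.

0.718 M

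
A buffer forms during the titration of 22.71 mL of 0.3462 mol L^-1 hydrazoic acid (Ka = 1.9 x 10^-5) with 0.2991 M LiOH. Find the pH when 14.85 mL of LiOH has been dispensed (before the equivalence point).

Initial n(HN3) = 0.3462 x 0.02271 = 0.007862 mol.
n(LiOH) added = 0.2991 x 0.01485 = 0.004442 mol, converting that many moles of HN3 to N3-.
Remaining n(HN3) = 0.003421 mol; n(N3-) = 0.004442 mol.
By Henderson-Hasselbalch, pH = pKa + log([A^-]/[HA]) = 4.72 + log(0.004442/0.003421) = 4.72 + (+0.11) = 4.83.

4.83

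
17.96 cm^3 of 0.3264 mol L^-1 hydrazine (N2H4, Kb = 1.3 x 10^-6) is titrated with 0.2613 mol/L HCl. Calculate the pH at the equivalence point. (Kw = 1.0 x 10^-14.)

n(N2H4) = 0.3264 x 0.01796 = 0.005862 mol; V(HCl) at equivalence = 0.005862/0.2613 = 0.02243 L.
At equivalence the base is fully converted to N2H5+; total volume = 0.04039 L, so [N2H5+] = 0.005862/0.04039 = 0.1451 M.
Ka(N2H5+) = Kw/Kb = 1.0e-14 / 1.3 x 10^-6 = 7.69e-9.
[H^+] = sqrt(Ka x [N2H5+]) = sqrt(7.69e-9 x 0.1451) = 3.34e-5 M.
pH = -log(3.34e-5) = 4.48.

4.48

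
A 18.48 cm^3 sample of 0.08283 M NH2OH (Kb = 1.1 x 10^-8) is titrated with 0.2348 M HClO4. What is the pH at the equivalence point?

3.63

n(NH2OH) = 0.08283 x 0.01848 = 0.001531 mol; V(HClO4) at equivalence = 0.001531/0.2348 = 0.006519 L.
At equivalence the base is fully converted to NH3OH+; total volume = 0.02500 L, so [NH3OH+] = 0.001531/0.02500 = 0.06123 M.
Ka(NH3OH+) = Kw/Kb = 1.0e-14 / 1.1 x 10^-8 = 9.09e-7.
[H^+] = sqrt(Ka x [NH3OH+]) = sqrt(9.09e-7 x 0.06123) = 0.000236 M.
pH = -log(0.000236) = 3.63.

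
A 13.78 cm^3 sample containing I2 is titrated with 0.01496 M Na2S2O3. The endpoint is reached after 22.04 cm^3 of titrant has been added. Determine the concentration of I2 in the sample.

n(Na2S2O3) = 0.01496 x 0.02204 = 0.0003297 mol.
From the balanced equation, 2 mol Na2S2O3 reacts with 1 mol I2, so n(I2) = 0.0003297 x 1/2 = 0.0001649 mol.
[I2] = 0.0001649 / 0.01378 L = 0.0120 M.

0.0120 M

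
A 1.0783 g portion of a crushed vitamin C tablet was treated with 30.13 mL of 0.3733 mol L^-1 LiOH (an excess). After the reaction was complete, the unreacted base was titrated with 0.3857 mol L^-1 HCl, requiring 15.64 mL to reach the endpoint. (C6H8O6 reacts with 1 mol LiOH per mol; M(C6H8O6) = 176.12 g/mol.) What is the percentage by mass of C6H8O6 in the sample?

Total n(LiOH) added = 0.3733 x 0.03013 = 0.01125 mol.
n(HCl) used = 0.3857 x 0.01564 = 0.006032 mol, which equals the excess n(LiOH).
So n(LiOH) consumed by the sample = 0.01125 - 0.006032 = 0.005215 mol.
n(C6H8O6) = 0.005215 / 1 = 0.005215 mol.
mass C6H8O6 = 0.005215 x 176.12 = 0.9185 g, so %C6H8O6 = 0.9185/1.0783 x 100 = 85.2%.

85.2%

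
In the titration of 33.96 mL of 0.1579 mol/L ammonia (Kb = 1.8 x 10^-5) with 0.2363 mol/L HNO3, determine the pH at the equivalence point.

n(NH3) = 0.1579 x 0.03396 = 0.005362 mol; V(HNO3) at equivalence = 0.005362/0.2363 = 0.02269 L.
At equivalence the base is fully converted to NH4+; total volume = 0.05665 L, so [NH4+] = 0.005362/0.05665 = 0.09465 M.
Ka(NH4+) = Kw/Kb = 1.0e-14 / 1.8 x 10^-5 = 5.56e-10.
[H^+] = sqrt(Ka x [NH4+]) = sqrt(5.56e-10 x 0.09465) = 7.25e-6 M.
pH = -log(7.25e-6) = 5.14.

5.14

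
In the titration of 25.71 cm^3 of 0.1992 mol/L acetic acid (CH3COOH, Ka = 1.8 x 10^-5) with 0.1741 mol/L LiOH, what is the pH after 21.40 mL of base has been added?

Initial n(CH3COOH) = 0.1992 x 0.02571 = 0.005121 mol.
n(LiOH) added = 0.1741 x 0.02140 = 0.003726 mol, converting that many moles of CH3COOH to CH3COO-.
Remaining n(CH3COOH) = 0.001396 mol; n(CH3COO-) = 0.003726 mol.
By Henderson-Hasselbalch, pH = pKa + log([A^-]/[HA]) = 4.74 + log(0.003726/0.001396) = 4.74 + (+0.43) = 5.17.

5.17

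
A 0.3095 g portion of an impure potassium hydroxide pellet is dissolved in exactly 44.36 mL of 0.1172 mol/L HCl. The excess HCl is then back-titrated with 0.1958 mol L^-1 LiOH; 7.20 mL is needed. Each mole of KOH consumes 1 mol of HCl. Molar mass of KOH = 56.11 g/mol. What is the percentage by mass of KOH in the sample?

68.7%

Total n(HCl) added = 0.1172 x 0.04436 = 0.005199 mol.
n(LiOH) used = 0.1958 x 0.007200 = 0.001410 mol, which equals the excess n(HCl).
So n(HCl) consumed by the sample = 0.005199 - 0.001410 = 0.003789 mol.
n(KOH) = 0.003789 / 1 = 0.003789 mol.
mass KOH = 0.003789 x 56.11 = 0.2126 g, so %KOH = 0.2126/0.3095 x 100 = 68.7%.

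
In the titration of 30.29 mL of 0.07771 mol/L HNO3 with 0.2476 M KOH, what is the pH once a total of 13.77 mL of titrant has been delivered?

12.38

n(acid) = 0.07771 x 0.03029 = 0.002354 mol; n(KOH) added = 0.2476 x 0.01377 = 0.003409 mol.
Base is in excess by 0.003409 - 0.002354 = 0.001056 mol in a total volume of 0.04406 L.
[OH^-] = 0.001056/0.04406 = 0.02396 M, so pOH = 1.62 and pH = 14.00 - 1.62 = 12.38.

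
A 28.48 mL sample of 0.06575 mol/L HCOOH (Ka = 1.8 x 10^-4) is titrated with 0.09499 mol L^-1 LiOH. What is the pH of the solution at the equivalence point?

8.17

n(HCOOH) = 0.06575 x 0.02848 = 0.001873 mol; V(LiOH) at equivalence = 0.001873/0.09499 = 0.01971 L.
At equivalence all the acid is converted to HCOO-; total volume = 0.02848 + 0.01971 = 0.04819 L, so [HCOO-] = 0.001873/0.04819 = 0.03886 M.
Kb = Kw/Ka = 1.0e-14 / 1.8 x 10^-4 = 5.56e-11.
[OH^-] = sqrt(Kb x [HCOO-]) = sqrt(5.56e-11 x 0.03886) = 1.47e-6 M.
pOH = 5.83, so pH = 14.00 - 5.83 = 8.17.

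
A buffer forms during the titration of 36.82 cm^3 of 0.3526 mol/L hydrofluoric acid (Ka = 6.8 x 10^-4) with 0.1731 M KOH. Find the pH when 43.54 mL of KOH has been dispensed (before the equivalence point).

3.31

Initial n(HF) = 0.3526 x 0.03682 = 0.01298 mol.
n(KOH) added = 0.1731 x 0.04354 = 0.007537 mol, converting that many moles of HF to F-.
Remaining n(HF) = 0.005446 mol; n(F-) = 0.007537 mol.
By Henderson-Hasselbalch, pH = pKa + log([A^-]/[HA]) = 3.17 + log(0.007537/0.005446) = 3.17 + (+0.14) = 3.31.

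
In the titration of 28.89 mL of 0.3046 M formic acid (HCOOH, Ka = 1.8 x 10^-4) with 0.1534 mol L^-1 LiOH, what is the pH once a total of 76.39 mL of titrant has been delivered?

12.44

n(acid) = 0.3046 x 0.02889 = 0.008800 mol; n(LiOH) added = 0.1534 x 0.07639 = 0.01172 mol.
Base is in excess by 0.01172 - 0.008800 = 0.002918 mol in a total volume of 0.1053 L.
[OH^-] = 0.002918/0.1053 = 0.02772 M, so pOH = 1.56 and pH = 14.00 - 1.56 = 12.44.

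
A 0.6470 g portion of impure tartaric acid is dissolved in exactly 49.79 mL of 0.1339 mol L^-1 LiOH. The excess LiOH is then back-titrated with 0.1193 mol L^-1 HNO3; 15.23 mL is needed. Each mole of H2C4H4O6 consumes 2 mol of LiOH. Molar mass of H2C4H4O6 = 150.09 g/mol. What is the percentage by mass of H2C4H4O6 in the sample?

56.3%

Total n(LiOH) added = 0.1339 x 0.04979 = 0.006667 mol.
n(HNO3) used = 0.1193 x 0.01523 = 0.001817 mol, which equals the excess n(LiOH).
So n(LiOH) consumed by the sample = 0.006667 - 0.001817 = 0.004850 mol.
n(H2C4H4O6) = 0.004850 / 2 = 0.002425 mol.
mass H2C4H4O6 = 0.002425 x 150.09 = 0.3640 g, so %H2C4H4O6 = 0.3640/0.6470 x 100 = 56.3%.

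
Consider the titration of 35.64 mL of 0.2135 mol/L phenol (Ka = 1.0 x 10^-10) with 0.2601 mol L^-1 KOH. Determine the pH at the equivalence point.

11.53

n(C6H5OH) = 0.2135 x 0.03564 = 0.007609 mol; V(KOH) at equivalence = 0.007609/0.2601 = 0.02925 L.
At equivalence all the acid is converted to C6H5O-; total volume = 0.03564 + 0.02925 = 0.06489 L, so [C6H5O-] = 0.007609/0.06489 = 0.1173 M.
Kb = Kw/Ka = 1.0e-14 / 1.0 x 10^-10 = 0.000100.
[OH^-] = sqrt(Kb x [C6H5O-]) = sqrt(0.000100 x 0.1173) = 0.00342 M.
pOH = 2.47, so pH = 14.00 - 2.47 = 11.53.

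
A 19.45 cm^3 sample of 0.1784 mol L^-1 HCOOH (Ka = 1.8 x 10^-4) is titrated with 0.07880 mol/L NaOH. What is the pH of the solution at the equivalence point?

8.24

n(HCOOH) = 0.1784 x 0.01945 = 0.003470 mol; V(NaOH) at equivalence = 0.003470/0.07880 = 0.04403 L.
At equivalence all the acid is converted to HCOO-; total volume = 0.01945 + 0.04403 = 0.06348 L, so [HCOO-] = 0.003470/0.06348 = 0.05466 M.
Kb = Kw/Ka = 1.0e-14 / 1.8 x 10^-4 = 5.56e-11.
[OH^-] = sqrt(Kb x [HCOO-]) = sqrt(5.56e-11 x 0.05466) = 1.74e-6 M.
pOH = 5.76, so pH = 14.00 - 5.76 = 8.24.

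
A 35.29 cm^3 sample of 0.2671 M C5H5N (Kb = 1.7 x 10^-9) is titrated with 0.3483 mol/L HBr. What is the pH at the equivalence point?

n(C5H5N) = 0.2671 x 0.03529 = 0.009426 mol; V(HBr) at equivalence = 0.009426/0.3483 = 0.02706 L.
At equivalence the base is fully converted to C5H5NH+; total volume = 0.06235 L, so [C5H5NH+] = 0.009426/0.06235 = 0.1512 M.
Ka(C5H5NH+) = Kw/Kb = 1.0e-14 / 1.7 x 10^-9 = 5.88e-6.
[H^+] = sqrt(Ka x [C5H5NH+]) = sqrt(5.88e-6 x 0.1512) = 0.000943 M.
pH = -log(0.000943) = 3.03.

3.03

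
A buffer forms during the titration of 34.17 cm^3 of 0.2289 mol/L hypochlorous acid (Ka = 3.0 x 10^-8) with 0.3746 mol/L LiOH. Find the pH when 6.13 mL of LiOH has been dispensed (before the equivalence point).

Initial n(HClO) = 0.2289 x 0.03417 = 0.007822 mol.
n(LiOH) added = 0.3746 x 0.006130 = 0.002296 mol, converting that many moles of HClO to ClO-.
Remaining n(HClO) = 0.005525 mol; n(ClO-) = 0.002296 mol.
By Henderson-Hasselbalch, pH = pKa + log([A^-]/[HA]) = 7.52 + log(0.002296/0.005525) = 7.52 + (-0.38) = 7.14.

7.14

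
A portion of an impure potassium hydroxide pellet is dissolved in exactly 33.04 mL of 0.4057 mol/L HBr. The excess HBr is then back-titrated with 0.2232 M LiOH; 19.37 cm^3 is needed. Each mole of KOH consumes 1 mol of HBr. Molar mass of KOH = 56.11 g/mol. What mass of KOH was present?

0.510 g

Total n(HBr) added = 0.4057 x 0.03304 = 0.01340 mol.
n(LiOH) used = 0.2232 x 0.01937 = 0.004323 mol, which equals the excess n(HBr).
So n(HBr) consumed by the sample = 0.01340 - 0.004323 = 0.009081 mol.
n(KOH) = 0.009081 / 1 = 0.009081 mol.
mass = 0.009081 mol x 56.11 g/mol = 0.510 g.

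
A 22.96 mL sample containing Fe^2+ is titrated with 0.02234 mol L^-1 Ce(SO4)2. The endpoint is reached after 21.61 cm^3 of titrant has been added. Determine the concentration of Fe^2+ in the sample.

n(Ce(SO4)2) = 0.02234 x 0.02161 = 0.0004828 mol.
From the balanced equation, 1 mol Ce(SO4)2 reacts with 1 mol Fe^2+, so n(Fe^2+) = 0.0004828 x 1/1 = 0.0004828 mol.
[Fe^2+] = 0.0004828 / 0.02296 L = 0.0210 M.

0.0210 M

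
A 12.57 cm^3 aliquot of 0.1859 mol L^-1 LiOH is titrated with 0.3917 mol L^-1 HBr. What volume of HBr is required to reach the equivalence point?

n(LiOH) = 0.1859 mol/L x 0.01257 L = 0.002337 mol.
At equivalence n(HBr) = n(LiOH) = 0.002337 mol.
V(HBr) = 0.002337 / 0.3917 = 0.005966 L = 5.97 mL.

5.97 mL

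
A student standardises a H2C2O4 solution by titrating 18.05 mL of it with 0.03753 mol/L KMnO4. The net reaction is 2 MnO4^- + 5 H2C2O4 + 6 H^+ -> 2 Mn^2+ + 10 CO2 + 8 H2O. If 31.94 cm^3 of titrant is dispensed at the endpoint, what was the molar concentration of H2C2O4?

n(KMnO4) = 0.03753 x 0.03194 = 0.001199 mol.
From the balanced equation, 2 mol KMnO4 reacts with 5 mol H2C2O4, so n(H2C2O4) = 0.001199 x 5/2 = 0.002997 mol.
[H2C2O4] = 0.002997 / 0.01805 L = 0.166 M.

0.166 M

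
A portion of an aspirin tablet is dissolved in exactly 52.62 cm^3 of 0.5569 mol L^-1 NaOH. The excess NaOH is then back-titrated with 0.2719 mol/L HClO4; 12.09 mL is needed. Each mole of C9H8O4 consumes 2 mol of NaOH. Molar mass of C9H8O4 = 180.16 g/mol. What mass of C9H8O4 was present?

2.34 g

Total n(NaOH) added = 0.5569 x 0.05262 = 0.02930 mol.
n(HClO4) used = 0.2719 x 0.01209 = 0.003287 mol, which equals the excess n(NaOH).
So n(NaOH) consumed by the sample = 0.02930 - 0.003287 = 0.02602 mol.
n(C9H8O4) = 0.02602 / 2 = 0.01301 mol.
mass = 0.01301 mol x 180.16 g/mol = 2.34 g.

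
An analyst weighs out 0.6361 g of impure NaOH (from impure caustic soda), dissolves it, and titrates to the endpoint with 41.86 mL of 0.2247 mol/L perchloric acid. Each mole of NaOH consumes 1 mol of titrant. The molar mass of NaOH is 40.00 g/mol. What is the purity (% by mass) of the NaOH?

n(HClO4) = 0.2247 x 0.04186 = 0.009406 mol.
n(NaOH) = 0.009406 / 1 = 0.009406 mol.
mass of NaOH = 0.009406 x 40.00 = 0.3762 g.
% purity = 0.3762 / 0.6361 x 100 = 59.1%.

59.1%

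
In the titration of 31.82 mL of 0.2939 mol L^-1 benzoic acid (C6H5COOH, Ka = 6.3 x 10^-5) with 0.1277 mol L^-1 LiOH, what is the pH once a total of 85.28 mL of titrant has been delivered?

n(acid) = 0.2939 x 0.03182 = 0.009352 mol; n(LiOH) added = 0.1277 x 0.08528 = 0.01089 mol.
Base is in excess by 0.01089 - 0.009352 = 0.001538 mol in a total volume of 0.1171 L.
[OH^-] = 0.001538/0.1171 = 0.01314 M, so pOH = 1.88 and pH = 14.00 - 1.88 = 12.12.

12.12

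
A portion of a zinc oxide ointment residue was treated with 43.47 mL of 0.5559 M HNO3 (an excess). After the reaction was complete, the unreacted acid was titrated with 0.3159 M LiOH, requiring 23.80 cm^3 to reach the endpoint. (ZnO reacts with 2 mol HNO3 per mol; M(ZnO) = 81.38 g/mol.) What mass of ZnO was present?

0.677 g

Total n(HNO3) added = 0.5559 x 0.04347 = 0.02416 mol.
n(LiOH) used = 0.3159 x 0.02380 = 0.007518 mol, which equals the excess n(HNO3).
So n(HNO3) consumed by the sample = 0.02416 - 0.007518 = 0.01665 mol.
n(ZnO) = 0.01665 / 2 = 0.008323 mol.
mass = 0.008323 mol x 81.38 g/mol = 0.677 g.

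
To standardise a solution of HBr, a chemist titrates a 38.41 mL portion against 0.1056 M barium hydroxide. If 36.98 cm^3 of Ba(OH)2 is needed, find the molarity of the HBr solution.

0.203 M

n(Ba(OH)2) delivered = 0.1056 x 0.03698 = 0.003905 mol.
The reaction is 2 HBr + 1 Ba(OH)2, so n(HBr) = 0.003905 x 2/1 = 0.007810 mol.
[HBr] = 0.007810 mol / 0.03841 L = 0.203 M.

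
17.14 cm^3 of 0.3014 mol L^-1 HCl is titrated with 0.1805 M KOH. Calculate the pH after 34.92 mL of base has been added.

n(acid) = 0.3014 x 0.01714 = 0.005166 mol; n(KOH) added = 0.1805 x 0.03492 = 0.006303 mol.
Base is in excess by 0.006303 - 0.005166 = 0.001137 mol in a total volume of 0.05206 L.
[OH^-] = 0.001137/0.05206 = 0.02184 M, so pOH = 1.66 and pH = 14.00 - 1.66 = 12.34.

12.34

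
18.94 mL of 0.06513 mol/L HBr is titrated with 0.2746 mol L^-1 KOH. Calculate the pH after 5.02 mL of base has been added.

n(acid) = 0.06513 x 0.01894 = 0.001234 mol; n(KOH) added = 0.2746 x 0.005020 = 0.001378 mol.
Base is in excess by 0.001378 - 0.001234 = 0.0001449 mol in a total volume of 0.02396 L.
[OH^-] = 0.0001449/0.02396 = 0.006049 M, so pOH = 2.22 and pH = 14.00 - 2.22 = 11.78.

11.78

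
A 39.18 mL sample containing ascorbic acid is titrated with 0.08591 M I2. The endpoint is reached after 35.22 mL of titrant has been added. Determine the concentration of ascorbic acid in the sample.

0.0772 M

n(I2) = 0.08591 x 0.03522 = 0.003026 mol.
From the balanced equation, 1 mol I2 reacts with 1 mol ascorbic acid, so n(ascorbic acid) = 0.003026 x 1/1 = 0.003026 mol.
[ascorbic acid] = 0.003026 / 0.03918 L = 0.0772 M.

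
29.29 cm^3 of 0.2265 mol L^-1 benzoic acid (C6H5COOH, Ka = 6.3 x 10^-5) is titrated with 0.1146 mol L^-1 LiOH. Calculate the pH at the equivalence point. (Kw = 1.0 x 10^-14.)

8.54

n(C6H5COOH) = 0.2265 x 0.02929 = 0.006634 mol; V(LiOH) at equivalence = 0.006634/0.1146 = 0.05789 L.
At equivalence all the acid is converted to C6H5COO-; total volume = 0.02929 + 0.05789 = 0.08718 L, so [C6H5COO-] = 0.006634/0.08718 = 0.07610 M.
Kb = Kw/Ka = 1.0e-14 / 6.3 x 10^-5 = 1.59e-10.
[OH^-] = sqrt(Kb x [C6H5COO-]) = sqrt(1.59e-10 x 0.07610) = 3.48e-6 M.
pOH = 5.46, so pH = 14.00 - 5.46 = 8.54.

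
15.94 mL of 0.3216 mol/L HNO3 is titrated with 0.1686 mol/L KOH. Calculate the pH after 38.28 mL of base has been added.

12.39

n(acid) = 0.3216 x 0.01594 = 0.005126 mol; n(KOH) added = 0.1686 x 0.03828 = 0.006454 mol.
Base is in excess by 0.006454 - 0.005126 = 0.001328 mol in a total volume of 0.05422 L.
[OH^-] = 0.001328/0.05422 = 0.02449 M, so pOH = 1.61 and pH = 14.00 - 1.61 = 12.39.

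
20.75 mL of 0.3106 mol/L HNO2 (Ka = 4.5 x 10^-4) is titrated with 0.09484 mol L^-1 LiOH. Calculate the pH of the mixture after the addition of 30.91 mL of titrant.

3.27

Initial n(HNO2) = 0.3106 x 0.02075 = 0.006445 mol.
n(LiOH) added = 0.09484 x 0.03091 = 0.002932 mol, converting that many moles of HNO2 to NO2-.
Remaining n(HNO2) = 0.003513 mol; n(NO2-) = 0.002932 mol.
By Henderson-Hasselbalch, pH = pKa + log([A^-]/[HA]) = 3.35 + log(0.002932/0.003513) = 3.35 + (-0.08) = 3.27.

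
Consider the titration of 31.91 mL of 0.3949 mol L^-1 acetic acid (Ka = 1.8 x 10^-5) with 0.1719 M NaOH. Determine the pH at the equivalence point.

8.91

n(CH3COOH) = 0.3949 x 0.03191 = 0.01260 mol; V(NaOH) at equivalence = 0.01260/0.1719 = 0.07331 L.
At equivalence all the acid is converted to CH3COO-; total volume = 0.03191 + 0.07331 = 0.1052 L, so [CH3COO-] = 0.01260/0.1052 = 0.1198 M.
Kb = Kw/Ka = 1.0e-14 / 1.8 x 10^-5 = 5.56e-10.
[OH^-] = sqrt(Kb x [CH3COO-]) = sqrt(5.56e-10 x 0.1198) = 8.16e-6 M.
pOH = 5.09, so pH = 14.00 - 5.09 = 8.91.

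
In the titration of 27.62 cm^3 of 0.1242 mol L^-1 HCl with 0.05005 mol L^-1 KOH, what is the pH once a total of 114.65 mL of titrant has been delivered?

12.21

n(acid) = 0.1242 x 0.02762 = 0.003430 mol; n(KOH) added = 0.05005 x 0.1147 = 0.005738 mol.
Base is in excess by 0.005738 - 0.003430 = 0.002308 mol in a total volume of 0.1423 L.
[OH^-] = 0.002308/0.1423 = 0.01622 M, so pOH = 1.79 and pH = 14.00 - 1.79 = 12.21.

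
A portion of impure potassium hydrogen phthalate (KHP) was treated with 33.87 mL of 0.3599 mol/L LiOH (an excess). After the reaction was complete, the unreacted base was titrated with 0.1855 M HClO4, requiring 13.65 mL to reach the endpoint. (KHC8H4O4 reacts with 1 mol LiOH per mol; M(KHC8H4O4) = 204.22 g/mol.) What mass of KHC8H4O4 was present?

Total n(LiOH) added = 0.3599 x 0.03387 = 0.01219 mol.
n(HClO4) used = 0.1855 x 0.01365 = 0.002532 mol, which equals the excess n(LiOH).
So n(LiOH) consumed by the sample = 0.01219 - 0.002532 = 0.009658 mol.
n(KHC8H4O4) = 0.009658 / 1 = 0.009658 mol.
mass = 0.009658 mol x 204.22 g/mol = 1.97 g.

1.97 g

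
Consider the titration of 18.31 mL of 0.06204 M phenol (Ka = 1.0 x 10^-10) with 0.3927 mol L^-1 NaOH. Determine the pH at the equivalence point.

n(C6H5OH) = 0.06204 x 0.01831 = 0.001136 mol; V(NaOH) at equivalence = 0.001136/0.3927 = 0.002893 L.
At equivalence all the acid is converted to C6H5O-; total volume = 0.01831 + 0.002893 = 0.02120 L, so [C6H5O-] = 0.001136/0.02120 = 0.05358 M.
Kb = Kw/Ka = 1.0e-14 / 1.0 x 10^-10 = 0.000100.
[OH^-] = sqrt(Kb x [C6H5O-]) = sqrt(0.000100 x 0.05358) = 0.00231 M.
pOH = 2.64, so pH = 14.00 - 2.64 = 11.36.

11.36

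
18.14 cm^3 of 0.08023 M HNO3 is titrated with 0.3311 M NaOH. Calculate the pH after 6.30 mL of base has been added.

n(acid) = 0.08023 x 0.01814 = 0.001455 mol; n(NaOH) added = 0.3311 x 0.006300 = 0.002086 mol.
Base is in excess by 0.002086 - 0.001455 = 0.0006306 mol in a total volume of 0.02444 L.
[OH^-] = 0.0006306/0.02444 = 0.02580 M, so pOH = 1.59 and pH = 14.00 - 1.59 = 12.41.

12.41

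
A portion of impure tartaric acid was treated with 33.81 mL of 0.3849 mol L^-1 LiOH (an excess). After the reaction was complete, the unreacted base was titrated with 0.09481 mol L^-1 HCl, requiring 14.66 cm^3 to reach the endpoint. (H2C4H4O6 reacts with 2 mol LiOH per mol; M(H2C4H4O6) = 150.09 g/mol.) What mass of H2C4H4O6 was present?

0.872 g

Total n(LiOH) added = 0.3849 x 0.03381 = 0.01301 mol.
n(HCl) used = 0.09481 x 0.01466 = 0.001390 mol, which equals the excess n(LiOH).
So n(LiOH) consumed by the sample = 0.01301 - 0.001390 = 0.01162 mol.
n(H2C4H4O6) = 0.01162 / 2 = 0.005812 mol.
mass = 0.005812 mol x 150.09 g/mol = 0.872 g.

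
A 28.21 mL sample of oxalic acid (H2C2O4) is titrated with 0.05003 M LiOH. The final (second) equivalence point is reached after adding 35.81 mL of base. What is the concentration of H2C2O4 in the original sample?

0.0318 M

n(LiOH) = 0.05003 x 0.03581 = 0.001792 mol.
At the final (second) equivalence point, 2 mol OH^- react per mol H2C2O4, so n(H2C2O4) = 0.001792 / 2 = 0.0008958 mol.
[H2C2O4] = 0.0008958 / 0.02821 L = 0.0318 M.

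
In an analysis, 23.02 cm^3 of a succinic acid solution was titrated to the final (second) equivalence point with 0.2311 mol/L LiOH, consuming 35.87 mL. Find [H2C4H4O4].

0.180 M

n(LiOH) = 0.2311 x 0.03587 = 0.008290 mol.
At the final (second) equivalence point, 2 mol OH^- react per mol H2C4H4O4, so n(H2C4H4O4) = 0.008290 / 2 = 0.004145 mol.
[H2C4H4O4] = 0.004145 / 0.02302 L = 0.180 M.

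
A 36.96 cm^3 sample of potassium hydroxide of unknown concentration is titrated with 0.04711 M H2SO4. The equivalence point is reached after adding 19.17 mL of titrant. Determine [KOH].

n(H2SO4) delivered = 0.04711 x 0.01917 = 0.0009031 mol.
The reaction is 2 KOH + 1 H2SO4, so n(KOH) = 0.0009031 x 2/1 = 0.001806 mol.
[KOH] = 0.001806 mol / 0.03696 L = 0.0489 M.

0.0489 M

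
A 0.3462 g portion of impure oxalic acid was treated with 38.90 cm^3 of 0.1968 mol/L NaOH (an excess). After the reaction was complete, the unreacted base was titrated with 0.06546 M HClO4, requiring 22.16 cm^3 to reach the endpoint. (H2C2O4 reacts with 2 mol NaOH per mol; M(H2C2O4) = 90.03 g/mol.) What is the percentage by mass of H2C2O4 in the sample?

Total n(NaOH) added = 0.1968 x 0.03890 = 0.007656 mol.
n(HClO4) used = 0.06546 x 0.02216 = 0.001451 mol, which equals the excess n(NaOH).
So n(NaOH) consumed by the sample = 0.007656 - 0.001451 = 0.006205 mol.
n(H2C2O4) = 0.006205 / 2 = 0.003102 mol.
mass H2C2O4 = 0.003102 x 90.03 = 0.2793 g, so %H2C2O4 = 0.2793/0.3462 x 100 = 80.7%.

80.7%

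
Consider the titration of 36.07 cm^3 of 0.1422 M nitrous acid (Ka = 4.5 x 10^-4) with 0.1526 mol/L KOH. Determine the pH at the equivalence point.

n(HNO2) = 0.1422 x 0.03607 = 0.005129 mol; V(KOH) at equivalence = 0.005129/0.1526 = 0.03361 L.
At equivalence all the acid is converted to NO2-; total volume = 0.03607 + 0.03361 = 0.06968 L, so [NO2-] = 0.005129/0.06968 = 0.07361 M.
Kb = Kw/Ka = 1.0e-14 / 4.5 x 10^-4 = 2.22e-11.
[OH^-] = sqrt(Kb x [NO2-]) = sqrt(2.22e-11 x 0.07361) = 1.28e-6 M.
pOH = 5.89, so pH = 14.00 - 5.89 = 8.11.

8.11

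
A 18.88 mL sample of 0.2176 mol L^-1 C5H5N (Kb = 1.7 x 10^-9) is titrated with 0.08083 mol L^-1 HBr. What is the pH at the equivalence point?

3.23

n(C5H5N) = 0.2176 x 0.01888 = 0.004108 mol; V(HBr) at equivalence = 0.004108/0.08083 = 0.05083 L.
At equivalence the base is fully converted to C5H5NH+; total volume = 0.06971 L, so [C5H5NH+] = 0.004108/0.06971 = 0.05894 M.
Ka(C5H5NH+) = Kw/Kb = 1.0e-14 / 1.7 x 10^-9 = 5.88e-6.
[H^+] = sqrt(Ka x [C5H5NH+]) = sqrt(5.88e-6 x 0.05894) = 0.000589 M.
pH = -log(0.000589) = 3.23.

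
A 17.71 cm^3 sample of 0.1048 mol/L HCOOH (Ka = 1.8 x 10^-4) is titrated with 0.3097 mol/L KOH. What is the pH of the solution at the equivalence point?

8.32

n(HCOOH) = 0.1048 x 0.01771 = 0.001856 mol; V(KOH) at equivalence = 0.001856/0.3097 = 0.005993 L.
At equivalence all the acid is converted to HCOO-; total volume = 0.01771 + 0.005993 = 0.02370 L, so [HCOO-] = 0.001856/0.02370 = 0.07830 M.
Kb = Kw/Ka = 1.0e-14 / 1.8 x 10^-4 = 5.56e-11.
[OH^-] = sqrt(Kb x [HCOO-]) = sqrt(5.56e-11 x 0.07830) = 2.09e-6 M.
pOH = 5.68, so pH = 14.00 - 5.68 = 8.32.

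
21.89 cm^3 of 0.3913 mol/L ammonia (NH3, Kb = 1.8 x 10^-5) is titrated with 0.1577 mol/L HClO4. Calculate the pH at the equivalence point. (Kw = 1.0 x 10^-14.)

n(NH3) = 0.3913 x 0.02189 = 0.008566 mol; V(HClO4) at equivalence = 0.008566/0.1577 = 0.05432 L.
At equivalence the base is fully converted to NH4+; total volume = 0.07621 L, so [NH4+] = 0.008566/0.07621 = 0.1124 M.
Ka(NH4+) = Kw/Kb = 1.0e-14 / 1.8 x 10^-5 = 5.56e-10.
[H^+] = sqrt(Ka x [NH4+]) = sqrt(5.56e-10 x 0.1124) = 7.90e-6 M.
pH = -log(7.90e-6) = 5.10.

5.10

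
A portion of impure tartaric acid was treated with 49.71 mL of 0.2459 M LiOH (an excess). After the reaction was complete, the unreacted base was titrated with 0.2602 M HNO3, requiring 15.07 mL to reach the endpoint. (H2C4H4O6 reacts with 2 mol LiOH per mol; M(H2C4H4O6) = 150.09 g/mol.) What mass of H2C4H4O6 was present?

Total n(LiOH) added = 0.2459 x 0.04971 = 0.01222 mol.
n(HNO3) used = 0.2602 x 0.01507 = 0.003921 mol, which equals the excess n(LiOH).
So n(LiOH) consumed by the sample = 0.01222 - 0.003921 = 0.008302 mol.
n(H2C4H4O6) = 0.008302 / 2 = 0.004151 mol.
mass = 0.004151 mol x 150.09 g/mol = 0.623 g.

0.623 g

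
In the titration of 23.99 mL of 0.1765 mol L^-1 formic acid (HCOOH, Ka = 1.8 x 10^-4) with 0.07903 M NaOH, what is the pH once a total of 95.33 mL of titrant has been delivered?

n(acid) = 0.1765 x 0.02399 = 0.004234 mol; n(NaOH) added = 0.07903 x 0.09533 = 0.007534 mol.
Base is in excess by 0.007534 - 0.004234 = 0.003300 mol in a total volume of 0.1193 L.
[OH^-] = 0.003300/0.1193 = 0.02765 M, so pOH = 1.56 and pH = 14.00 - 1.56 = 12.44.

12.44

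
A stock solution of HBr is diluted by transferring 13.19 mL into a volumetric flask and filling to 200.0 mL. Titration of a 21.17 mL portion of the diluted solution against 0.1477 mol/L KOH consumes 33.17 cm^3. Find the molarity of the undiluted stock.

3.51 M

n(KOH) = 0.1477 x 0.03317 = 0.004899 mol.
n(HBr) in the aliquot = 0.004899 mol.
[diluted HBr] = 0.004899 / 0.02117 = 0.2314 M.
Dilution factor = 200.0/13.19 = 15.16, so [stock] = 0.2314 x 15.16 = 3.51 M.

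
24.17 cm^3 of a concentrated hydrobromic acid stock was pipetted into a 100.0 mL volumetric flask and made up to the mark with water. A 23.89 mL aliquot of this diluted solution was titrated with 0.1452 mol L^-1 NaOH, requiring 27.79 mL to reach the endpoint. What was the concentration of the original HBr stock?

0.699 M

n(NaOH) = 0.1452 x 0.02779 = 0.004035 mol.
n(HBr) in the aliquot = 0.004035 mol.
[diluted HBr] = 0.004035 / 0.02389 = 0.1689 M.
Dilution factor = 100.0/24.17 = 4.137, so [stock] = 0.1689 x 4.137 = 0.699 M.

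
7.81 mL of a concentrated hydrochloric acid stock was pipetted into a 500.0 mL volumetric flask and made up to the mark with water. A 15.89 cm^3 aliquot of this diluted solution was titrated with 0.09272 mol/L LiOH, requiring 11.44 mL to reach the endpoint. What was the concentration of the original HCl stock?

4.27 M

n(LiOH) = 0.09272 x 0.01144 = 0.001061 mol.
n(HCl) in the aliquot = 0.001061 mol.
[diluted HCl] = 0.001061 / 0.01589 = 0.06675 M.
Dilution factor = 500.0/7.810 = 64.02, so [stock] = 0.06675 x 64.02 = 4.27 M.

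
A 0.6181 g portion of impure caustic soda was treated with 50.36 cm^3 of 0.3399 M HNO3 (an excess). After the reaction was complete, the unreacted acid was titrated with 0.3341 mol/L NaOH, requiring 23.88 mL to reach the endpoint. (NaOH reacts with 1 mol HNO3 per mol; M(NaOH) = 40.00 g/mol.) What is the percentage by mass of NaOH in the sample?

Total n(HNO3) added = 0.3399 x 0.05036 = 0.01712 mol.
n(NaOH) used = 0.3341 x 0.02388 = 0.007978 mol, which equals the excess n(HNO3).
So n(HNO3) consumed by the sample = 0.01712 - 0.007978 = 0.009139 mol.
n(NaOH) = 0.009139 / 1 = 0.009139 mol.
mass NaOH = 0.009139 x 40.00 = 0.3656 g, so %NaOH = 0.3656/0.6181 x 100 = 59.1%.

59.1%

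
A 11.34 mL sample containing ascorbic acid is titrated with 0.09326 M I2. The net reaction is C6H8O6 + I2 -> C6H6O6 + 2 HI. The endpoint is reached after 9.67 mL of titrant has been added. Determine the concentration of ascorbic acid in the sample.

n(I2) = 0.09326 x 0.009670 = 0.0009018 mol.
From the balanced equation, 1 mol I2 reacts with 1 mol ascorbic acid, so n(ascorbic acid) = 0.0009018 x 1/1 = 0.0009018 mol.
[ascorbic acid] = 0.0009018 / 0.01134 L = 0.0795 M.

0.0795 M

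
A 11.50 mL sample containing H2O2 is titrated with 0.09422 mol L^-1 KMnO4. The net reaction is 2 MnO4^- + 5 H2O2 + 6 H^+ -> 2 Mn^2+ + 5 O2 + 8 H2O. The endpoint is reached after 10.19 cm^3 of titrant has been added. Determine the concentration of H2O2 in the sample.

n(KMnO4) = 0.09422 x 0.01019 = 0.0009601 mol.
From the balanced equation, 2 mol KMnO4 reacts with 5 mol H2O2, so n(H2O2) = 0.0009601 x 5/2 = 0.002400 mol.
[H2O2] = 0.002400 / 0.01150 L = 0.209 M.

0.209 M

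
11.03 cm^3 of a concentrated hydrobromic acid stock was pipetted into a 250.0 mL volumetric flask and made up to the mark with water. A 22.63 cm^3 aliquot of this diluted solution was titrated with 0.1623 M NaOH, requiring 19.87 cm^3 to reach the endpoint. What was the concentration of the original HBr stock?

n(NaOH) = 0.1623 x 0.01987 = 0.003225 mol.
n(HBr) in the aliquot = 0.003225 mol.
[diluted HBr] = 0.003225 / 0.02263 = 0.1425 M.
Dilution factor = 250.0/11.03 = 22.67, so [stock] = 0.1425 x 22.67 = 3.23 M.

3.23 M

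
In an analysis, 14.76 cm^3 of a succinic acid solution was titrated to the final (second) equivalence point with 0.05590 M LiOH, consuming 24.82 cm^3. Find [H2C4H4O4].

0.0470 M

n(LiOH) = 0.05590 x 0.02482 = 0.001387 mol.
At the final (second) equivalence point, 2 mol OH^- react per mol H2C4H4O4, so n(H2C4H4O4) = 0.001387 / 2 = 0.0006937 mol.
[H2C4H4O4] = 0.0006937 / 0.01476 L = 0.0470 M.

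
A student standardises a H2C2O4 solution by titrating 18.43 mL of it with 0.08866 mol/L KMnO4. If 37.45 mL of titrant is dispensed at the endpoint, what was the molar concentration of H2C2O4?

n(KMnO4) = 0.08866 x 0.03745 = 0.003320 mol.
From the balanced equation, 2 mol KMnO4 reacts with 5 mol H2C2O4, so n(H2C2O4) = 0.003320 x 5/2 = 0.008301 mol.
[H2C2O4] = 0.008301 / 0.01843 L = 0.450 M.

0.450 M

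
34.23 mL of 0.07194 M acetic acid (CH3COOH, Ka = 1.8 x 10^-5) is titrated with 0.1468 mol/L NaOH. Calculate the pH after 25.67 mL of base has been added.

n(acid) = 0.07194 x 0.03423 = 0.002463 mol; n(NaOH) added = 0.1468 x 0.02567 = 0.003768 mol.
Base is in excess by 0.003768 - 0.002463 = 0.001306 mol in a total volume of 0.05990 L.
[OH^-] = 0.001306/0.05990 = 0.02180 M, so pOH = 1.66 and pH = 14.00 - 1.66 = 12.34.

12.34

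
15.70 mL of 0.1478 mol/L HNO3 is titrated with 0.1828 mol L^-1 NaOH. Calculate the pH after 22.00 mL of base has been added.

12.65

n(acid) = 0.1478 x 0.01570 = 0.002320 mol; n(NaOH) added = 0.1828 x 0.02200 = 0.004022 mol.
Base is in excess by 0.004022 - 0.002320 = 0.001701 mol in a total volume of 0.03770 L.
[OH^-] = 0.001701/0.03770 = 0.04512 M, so pOH = 1.35 and pH = 14.00 - 1.35 = 12.65.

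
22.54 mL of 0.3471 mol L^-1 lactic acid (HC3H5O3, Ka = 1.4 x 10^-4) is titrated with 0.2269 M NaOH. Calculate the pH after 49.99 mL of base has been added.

12.69

n(acid) = 0.3471 x 0.02254 = 0.007824 mol; n(NaOH) added = 0.2269 x 0.04999 = 0.01134 mol.
Base is in excess by 0.01134 - 0.007824 = 0.003519 mol in a total volume of 0.07253 L.
[OH^-] = 0.003519/0.07253 = 0.04852 M, so pOH = 1.31 and pH = 14.00 - 1.31 = 12.69.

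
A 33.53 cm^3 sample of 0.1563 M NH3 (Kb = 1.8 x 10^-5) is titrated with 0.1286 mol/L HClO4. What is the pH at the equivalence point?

5.20

n(NH3) = 0.1563 x 0.03353 = 0.005241 mol; V(HClO4) at equivalence = 0.005241/0.1286 = 0.04075 L.
At equivalence the base is fully converted to NH4+; total volume = 0.07428 L, so [NH4+] = 0.005241/0.07428 = 0.07055 M.
Ka(NH4+) = Kw/Kb = 1.0e-14 / 1.8 x 10^-5 = 5.56e-10.
[H^+] = sqrt(Ka x [NH4+]) = sqrt(5.56e-10 x 0.07055) = 6.26e-6 M.
pH = -log(6.26e-6) = 5.20.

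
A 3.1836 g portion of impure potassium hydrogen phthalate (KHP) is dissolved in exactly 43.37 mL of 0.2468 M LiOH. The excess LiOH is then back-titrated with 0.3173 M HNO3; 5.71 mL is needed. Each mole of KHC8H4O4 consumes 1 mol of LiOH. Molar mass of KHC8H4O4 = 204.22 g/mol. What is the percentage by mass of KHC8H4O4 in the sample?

Total n(LiOH) added = 0.2468 x 0.04337 = 0.01070 mol.
n(HNO3) used = 0.3173 x 0.005710 = 0.001812 mol, which equals the excess n(LiOH).
So n(LiOH) consumed by the sample = 0.01070 - 0.001812 = 0.008892 mol.
n(KHC8H4O4) = 0.008892 / 1 = 0.008892 mol.
mass KHC8H4O4 = 0.008892 x 204.22 = 1.816 g, so %KHC8H4O4 = 1.816/3.1836 x 100 = 57.0%.

57.0%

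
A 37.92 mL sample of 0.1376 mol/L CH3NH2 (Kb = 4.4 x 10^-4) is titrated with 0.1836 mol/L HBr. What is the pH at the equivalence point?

5.87

n(CH3NH2) = 0.1376 x 0.03792 = 0.005218 mol; V(HBr) at equivalence = 0.005218/0.1836 = 0.02842 L.
At equivalence the base is fully converted to CH3NH3+; total volume = 0.06634 L, so [CH3NH3+] = 0.005218/0.06634 = 0.07865 M.
Ka(CH3NH3+) = Kw/Kb = 1.0e-14 / 4.4 x 10^-4 = 2.27e-11.
[H^+] = sqrt(Ka x [CH3NH3+]) = sqrt(2.27e-11 x 0.07865) = 1.34e-6 M.
pH = -log(1.34e-6) = 5.87.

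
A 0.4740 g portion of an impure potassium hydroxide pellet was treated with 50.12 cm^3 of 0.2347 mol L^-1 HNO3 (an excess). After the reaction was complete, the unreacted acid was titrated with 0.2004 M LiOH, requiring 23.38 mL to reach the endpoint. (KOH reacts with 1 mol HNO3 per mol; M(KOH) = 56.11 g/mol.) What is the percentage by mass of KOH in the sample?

83.8%

Total n(HNO3) added = 0.2347 x 0.05012 = 0.01176 mol.
n(LiOH) used = 0.2004 x 0.02338 = 0.004685 mol, which equals the excess n(HNO3).
So n(HNO3) consumed by the sample = 0.01176 - 0.004685 = 0.007078 mol.
n(KOH) = 0.007078 / 1 = 0.007078 mol.
mass KOH = 0.007078 x 56.11 = 0.3971 g, so %KOH = 0.3971/0.4740 x 100 = 83.8%.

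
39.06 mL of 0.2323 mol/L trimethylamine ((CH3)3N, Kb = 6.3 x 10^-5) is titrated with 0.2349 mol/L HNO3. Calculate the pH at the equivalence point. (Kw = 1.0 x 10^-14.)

n((CH3)3N) = 0.2323 x 0.03906 = 0.009074 mol; V(HNO3) at equivalence = 0.009074/0.2349 = 0.03863 L.
At equivalence the base is fully converted to (CH3)3NH+; total volume = 0.07769 L, so [(CH3)3NH+] = 0.009074/0.07769 = 0.1168 M.
Ka((CH3)3NH+) = Kw/Kb = 1.0e-14 / 6.3 x 10^-5 = 1.59e-10.
[H^+] = sqrt(Ka x [(CH3)3NH+]) = sqrt(1.59e-10 x 0.1168) = 4.31e-6 M.
pH = -log(4.31e-6) = 5.37.

5.37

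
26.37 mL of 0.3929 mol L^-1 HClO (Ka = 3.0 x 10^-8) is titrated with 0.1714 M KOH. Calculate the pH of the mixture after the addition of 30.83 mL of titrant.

7.54

Initial n(HClO) = 0.3929 x 0.02637 = 0.01036 mol.
n(KOH) added = 0.1714 x 0.03083 = 0.005284 mol, converting that many moles of HClO to ClO-.
Remaining n(HClO) = 0.005077 mol; n(ClO-) = 0.005284 mol.
By Henderson-Hasselbalch, pH = pKa + log([A^-]/[HA]) = 7.52 + log(0.005284/0.005077) = 7.52 + (+0.02) = 7.54.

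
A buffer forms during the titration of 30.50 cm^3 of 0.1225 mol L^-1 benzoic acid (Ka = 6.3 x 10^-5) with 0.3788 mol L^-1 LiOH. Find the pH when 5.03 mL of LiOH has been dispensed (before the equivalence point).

Initial n(C6H5COOH) = 0.1225 x 0.03050 = 0.003736 mol.
n(LiOH) added = 0.3788 x 0.005030 = 0.001905 mol, converting that many moles of C6H5COOH to C6H5COO-.
Remaining n(C6H5COOH) = 0.001831 mol; n(C6H5COO-) = 0.001905 mol.
By Henderson-Hasselbalch, pH = pKa + log([A^-]/[HA]) = 4.20 + log(0.001905/0.001831) = 4.20 + (+0.02) = 4.22.

4.22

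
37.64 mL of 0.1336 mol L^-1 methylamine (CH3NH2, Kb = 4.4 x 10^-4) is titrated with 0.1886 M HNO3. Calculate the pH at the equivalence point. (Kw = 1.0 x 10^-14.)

n(CH3NH2) = 0.1336 x 0.03764 = 0.005029 mol; V(HNO3) at equivalence = 0.005029/0.1886 = 0.02666 L.
At equivalence the base is fully converted to CH3NH3+; total volume = 0.06430 L, so [CH3NH3+] = 0.005029/0.06430 = 0.07820 M.
Ka(CH3NH3+) = Kw/Kb = 1.0e-14 / 4.4 x 10^-4 = 2.27e-11.
[H^+] = sqrt(Ka x [CH3NH3+]) = sqrt(2.27e-11 x 0.07820) = 1.33e-6 M.
pH = -log(1.33e-6) = 5.88.

5.88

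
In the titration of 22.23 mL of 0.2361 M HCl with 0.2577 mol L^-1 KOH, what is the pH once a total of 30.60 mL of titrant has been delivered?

n(acid) = 0.2361 x 0.02223 = 0.005249 mol; n(KOH) added = 0.2577 x 0.03060 = 0.007886 mol.
Base is in excess by 0.007886 - 0.005249 = 0.002637 mol in a total volume of 0.05283 L.
[OH^-] = 0.002637/0.05283 = 0.04992 M, so pOH = 1.30 and pH = 14.00 - 1.30 = 12.70.

12.70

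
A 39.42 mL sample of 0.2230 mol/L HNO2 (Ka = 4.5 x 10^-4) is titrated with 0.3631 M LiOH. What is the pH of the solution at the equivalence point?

8.24

n(HNO2) = 0.2230 x 0.03942 = 0.008791 mol; V(LiOH) at equivalence = 0.008791/0.3631 = 0.02421 L.
At equivalence all the acid is converted to NO2-; total volume = 0.03942 + 0.02421 = 0.06363 L, so [NO2-] = 0.008791/0.06363 = 0.1382 M.
Kb = Kw/Ka = 1.0e-14 / 4.5 x 10^-4 = 2.22e-11.
[OH^-] = sqrt(Kb x [NO2-]) = sqrt(2.22e-11 x 0.1382) = 1.75e-6 M.
pOH = 5.76, so pH = 14.00 - 5.76 = 8.24.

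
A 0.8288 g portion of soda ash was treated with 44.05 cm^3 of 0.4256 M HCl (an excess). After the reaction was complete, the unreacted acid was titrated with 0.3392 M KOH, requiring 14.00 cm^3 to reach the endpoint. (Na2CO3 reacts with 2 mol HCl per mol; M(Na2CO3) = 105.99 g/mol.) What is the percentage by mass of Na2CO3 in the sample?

89.5%

Total n(HCl) added = 0.4256 x 0.04405 = 0.01875 mol.
n(KOH) used = 0.3392 x 0.01400 = 0.004749 mol, which equals the excess n(HCl).
So n(HCl) consumed by the sample = 0.01875 - 0.004749 = 0.01400 mol.
n(Na2CO3) = 0.01400 / 2 = 0.006999 mol.
mass Na2CO3 = 0.006999 x 105.99 = 0.7419 g, so %Na2CO3 = 0.7419/0.8288 x 100 = 89.5%.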